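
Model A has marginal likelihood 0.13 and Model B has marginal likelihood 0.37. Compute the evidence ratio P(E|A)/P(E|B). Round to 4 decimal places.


Evidence ratio = P(E|A) / P(E|B)
= 0.13 / 0.37
= 0.3514

0.3514


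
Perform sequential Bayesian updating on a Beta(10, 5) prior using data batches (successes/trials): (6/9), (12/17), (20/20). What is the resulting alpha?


Accumulate successes: 38
Posterior alpha = prior alpha + sum of successes
= 10 + 38 = 48

48


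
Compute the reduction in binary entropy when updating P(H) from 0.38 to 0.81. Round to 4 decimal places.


H_before = -p*log2(p) - (1-p)*log2(1-p) for p=0.38: 0.958
H_after for p=0.81: 0.7015
Reduction = 0.958 - 0.7015 = 0.2566

0.2566


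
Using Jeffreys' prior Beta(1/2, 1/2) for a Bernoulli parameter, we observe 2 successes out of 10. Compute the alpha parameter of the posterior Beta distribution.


Conjugate update: Beta(0.5 + k, 0.5 + n - k).
k = 2, n - k = 8
Posterior alpha = 0.5 + k = 0.5 + 2 = 2.5

2.5


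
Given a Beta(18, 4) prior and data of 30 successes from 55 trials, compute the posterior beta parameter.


Number of failures = 55 - 30 = 25
Posterior beta = 4 + 25 = 29

29


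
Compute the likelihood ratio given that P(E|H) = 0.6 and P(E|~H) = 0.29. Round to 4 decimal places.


LR = P(E|H) / P(E|~H)
= 0.6 / 0.29 = 2.069

2.069


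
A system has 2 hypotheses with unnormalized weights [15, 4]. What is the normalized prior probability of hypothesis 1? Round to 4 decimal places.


The normalized prior is the weight divided by the total.
Total weight = 19
P(H1) = 15 / 19 = 0.7895

0.7895


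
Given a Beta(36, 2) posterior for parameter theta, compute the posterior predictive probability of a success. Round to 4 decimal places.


For a Beta-Bernoulli model, the predictive probability is the mean:
P(success) = 36/(36+2) = 36/38 = 0.9474

0.9474


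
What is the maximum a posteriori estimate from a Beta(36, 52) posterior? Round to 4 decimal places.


The MAP estimate equals the mode of the distribution.
Mode of Beta(a,b) = (a-1)/(a+b-2)
= 35/86
= 0.407

0.407


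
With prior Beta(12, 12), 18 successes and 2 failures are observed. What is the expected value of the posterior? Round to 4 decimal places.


Posterior = Beta(30, 14)
E[theta] = alpha/(alpha+beta)
= 30/44 = 0.6818

0.6818


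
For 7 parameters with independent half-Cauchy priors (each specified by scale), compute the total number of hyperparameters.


A half-Cauchy prior has 1 hyperparameter per parameter.
Total = 7 * 1 = 7

7


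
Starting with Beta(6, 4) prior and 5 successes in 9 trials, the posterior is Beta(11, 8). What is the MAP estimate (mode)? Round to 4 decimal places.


The mode of Beta(a, b) when a > 1 and b > 1 is (a-1)/(a+b-2)
= (11 - 1) / (11 + 8 - 2)
= 10 / 17
= 0.5882

0.5882


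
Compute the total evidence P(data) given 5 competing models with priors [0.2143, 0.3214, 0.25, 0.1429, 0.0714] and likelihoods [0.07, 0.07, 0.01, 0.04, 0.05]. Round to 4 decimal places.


Marginal likelihood = sum P(model_i) * P(data|model_i)
Model 1: 0.2143 * 0.07 = 0.015
Model 2: 0.3214 * 0.07 = 0.0225
Model 3: 0.25 * 0.01 = 0.0025
Model 4: 0.1429 * 0.04 = 0.0057
Model 5: 0.0714 * 0.05 = 0.0036
Total = 0.0493

0.0493


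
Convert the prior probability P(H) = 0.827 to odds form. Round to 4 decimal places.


P(not H) = 1 - 0.827 = 0.173
Odds = 0.827 / 0.173 = 4.7803

4.7803


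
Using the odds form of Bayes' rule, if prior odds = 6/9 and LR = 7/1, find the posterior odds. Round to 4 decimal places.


Bayes' rule in odds form: posterior odds = prior odds * LR
= (6 * 7) / (9 * 1)
= 42/9 = 4.6667

4.6667


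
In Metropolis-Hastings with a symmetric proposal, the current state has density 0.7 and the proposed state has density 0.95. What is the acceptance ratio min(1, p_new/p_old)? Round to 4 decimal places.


Ratio = p_new / p_old = 0.95 / 0.7 = 1.3571
Acceptance = min(1, 1.3571) = 1.0

1.0


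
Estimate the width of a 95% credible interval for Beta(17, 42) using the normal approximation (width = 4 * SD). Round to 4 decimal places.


For Beta(a,b): Var = ab/((a+b)^2(a+b+1))
Var = 0.0034, SD = 0.0585
Approximate 95% CI width = 4 * 0.0585 = 0.2339

0.2339


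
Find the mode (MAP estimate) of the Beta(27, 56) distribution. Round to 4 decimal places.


For Beta(a,b) with a,b > 1:
Mode = (a-1)/(a+b-2) = (27-1)/(83-2)
= 26/81 = 0.321

0.321


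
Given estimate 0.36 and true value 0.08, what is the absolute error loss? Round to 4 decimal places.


Absolute error = |estimate - true|
= |0.28| = 0.28

0.28


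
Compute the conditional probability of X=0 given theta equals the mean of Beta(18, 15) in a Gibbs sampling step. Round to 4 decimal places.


Mean of Beta(18, 15) = 0.5455
P(X=0 | theta=0.5455) = 0.4545

0.4545


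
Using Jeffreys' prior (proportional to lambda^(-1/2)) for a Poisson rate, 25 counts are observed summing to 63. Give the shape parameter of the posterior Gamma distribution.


Conjugate update: Gamma(prior_shape + S, prior_rate + n).
Prior shape = 0.5, prior rate = 0.
Posterior shape = 0.5 + S = 0.5 + 63 = 63.5

63.5


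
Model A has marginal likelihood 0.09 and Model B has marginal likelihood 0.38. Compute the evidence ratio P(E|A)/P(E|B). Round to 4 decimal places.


Evidence ratio = P(E|A) / P(E|B)
= 0.09 / 0.38
= 0.2368

0.2368


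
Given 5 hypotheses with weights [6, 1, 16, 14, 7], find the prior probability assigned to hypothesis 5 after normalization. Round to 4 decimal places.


To normalize, divide each weight by the sum of all weights.
Sum = 44
Prior(H5) = 7/44 = 0.1591

0.1591


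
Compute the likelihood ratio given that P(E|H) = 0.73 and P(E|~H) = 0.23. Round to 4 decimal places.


LR = P(E|H) / P(E|~H)
= 0.73 / 0.23 = 3.1739

3.1739


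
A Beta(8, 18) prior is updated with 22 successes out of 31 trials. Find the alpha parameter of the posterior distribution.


In the Beta-Binomial conjugate update:
alpha_post = alpha_prior + successes
= 8 + 22
= 30

30


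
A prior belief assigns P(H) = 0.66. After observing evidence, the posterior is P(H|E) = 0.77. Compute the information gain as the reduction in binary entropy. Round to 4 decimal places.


H(prior) = -0.66*log2(0.66) - 0.34*log2(0.34)
= 0.9248
H(post) = -0.77*log2(0.77) - 0.23*log2(0.23)
= 0.778
IG = 0.9248 - 0.778 = 0.1468

0.1468


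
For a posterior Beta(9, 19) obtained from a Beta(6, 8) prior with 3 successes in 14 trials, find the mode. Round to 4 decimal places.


Mode = (alpha - 1) / (alpha + beta - 2)
= 8 / 26
= 0.3077

0.3077


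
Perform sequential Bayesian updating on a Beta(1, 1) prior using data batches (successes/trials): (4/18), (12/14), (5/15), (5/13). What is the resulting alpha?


Accumulate successes: 26
Posterior alpha = prior alpha + sum of successes
= 1 + 26 = 27

27


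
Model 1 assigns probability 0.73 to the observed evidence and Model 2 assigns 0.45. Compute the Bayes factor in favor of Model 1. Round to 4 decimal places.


BF = P(data|M1) / P(data|M2)
= 0.73 / 0.45 = 1.6222

1.6222


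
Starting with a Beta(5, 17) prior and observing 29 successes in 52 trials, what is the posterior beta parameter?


Posterior beta = prior beta + failures
Failures = 52 - 29 = 23
beta_post = 17 + 23 = 40

40


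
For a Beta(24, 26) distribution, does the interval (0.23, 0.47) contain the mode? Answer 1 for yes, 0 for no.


Mode of Beta(a,b) = (a-1)/(a+b-2)
= (24-1)/(24+26-2) = 0.4792
Check: 0.23 <= 0.4792 <= 0.47?
Result: 0

0


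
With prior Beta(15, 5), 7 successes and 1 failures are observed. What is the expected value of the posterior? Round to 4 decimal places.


Posterior = Beta(22, 6)
E[theta] = alpha/(alpha+beta)
= 22/28 = 0.7857

0.7857


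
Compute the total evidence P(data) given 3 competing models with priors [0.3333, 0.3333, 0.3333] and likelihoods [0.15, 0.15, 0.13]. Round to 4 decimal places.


Marginal likelihood = sum P(model_i) * P(data|model_i)
Model 1: 0.3333 * 0.15 = 0.05
Model 2: 0.3333 * 0.15 = 0.05
Model 3: 0.3333 * 0.13 = 0.0433
Total = 0.1433

0.1433


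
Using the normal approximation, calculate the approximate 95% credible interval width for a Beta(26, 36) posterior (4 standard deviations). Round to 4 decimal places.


Var(Beta) = 26*36/(62^2 * 63) = 0.0039
SD = 0.0622
Width ~ 4*SD = 0.2487

0.2487


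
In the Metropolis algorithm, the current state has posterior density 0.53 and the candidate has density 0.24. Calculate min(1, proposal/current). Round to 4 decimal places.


Ratio = 0.24/0.53 = 0.4528
Acceptance probability = min(1, 0.4528)
= 0.4528

0.4528


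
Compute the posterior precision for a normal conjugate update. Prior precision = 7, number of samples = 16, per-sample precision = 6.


tau_post = tau_0 + n * tau
= 7 + 16 * 6 = 103

103


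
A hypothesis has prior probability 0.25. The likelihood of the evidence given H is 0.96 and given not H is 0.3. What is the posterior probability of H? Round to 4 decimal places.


Using Bayes' theorem:
P(E) = 0.25 * 0.96 + 0.75 * 0.3
P(E) = 0.465
P(H|E) = (0.25 * 0.96) / 0.465 = 0.5161

0.5161


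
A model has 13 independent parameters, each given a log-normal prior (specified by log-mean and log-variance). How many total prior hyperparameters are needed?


Each log-normal prior needs 2 hyperparameters (log-mean and log-variance).
Total = 2 * 13 = 26

26


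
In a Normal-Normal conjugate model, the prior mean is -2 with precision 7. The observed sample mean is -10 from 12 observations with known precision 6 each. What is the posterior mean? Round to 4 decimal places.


Posterior precision = tau0 + n*tau = 7 + 12*6 = 79
Posterior mean = (tau0*mu0 + n*tau*xbar) / posterior_precision
= (7*-2 + 12*6*-10) / 79
= -734 / 79 = -9.2911

-9.2911


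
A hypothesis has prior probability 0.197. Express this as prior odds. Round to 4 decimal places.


Odds = P(H) / P(not H) = 0.197 / 0.803
= 0.2453

0.2453


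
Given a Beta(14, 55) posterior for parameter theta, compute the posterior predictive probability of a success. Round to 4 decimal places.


For a Beta-Bernoulli model, the predictive probability is the mean:
P(success) = 14/(14+55) = 14/69 = 0.2029

0.2029


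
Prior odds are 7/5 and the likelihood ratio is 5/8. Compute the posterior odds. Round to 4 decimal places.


Posterior odds = prior odds * likelihood ratio
= (7/5) * (5/8)
= 35 / 40
= 0.875

0.875


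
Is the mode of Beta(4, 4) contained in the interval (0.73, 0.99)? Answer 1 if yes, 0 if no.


Mode = (a-1)/(a+b-2) = 3/6 = 0.5
Interval: (0.73, 0.99)
Contains mode? 0

0


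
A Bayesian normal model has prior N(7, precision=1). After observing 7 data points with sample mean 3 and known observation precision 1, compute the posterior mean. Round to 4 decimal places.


Posterior mean = (prior_precision * prior_mean + n * data_precision * data_mean) / (prior_precision + n * data_precision)
Numerator = 1*7 + 7*1*3 = 28
Denominator = 1 + 7*1 = 8
Posterior mean = 3.5

3.5


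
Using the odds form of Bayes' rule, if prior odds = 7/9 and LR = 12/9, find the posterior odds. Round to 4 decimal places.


Bayes' rule in odds form: posterior odds = prior odds * LR
= (7 * 12) / (9 * 9)
= 84/81 = 1.037

1.037


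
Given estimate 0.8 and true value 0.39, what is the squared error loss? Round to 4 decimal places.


Squared error = (estimate - true)^2
Difference = 0.41
Loss = 0.41^2 = 0.1681

0.1681


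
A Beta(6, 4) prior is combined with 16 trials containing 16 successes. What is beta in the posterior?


In conjugate updating:
beta_posterior = beta_prior + (n - k)
= 4 + (16 - 16)
= 4 + 0 = 4

4


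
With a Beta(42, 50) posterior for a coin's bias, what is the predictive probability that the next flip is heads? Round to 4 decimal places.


The predictive probability equals the posterior mean.
P(next = heads) = alpha / (alpha + beta)
= 42 / 92 = 0.4565

0.4565


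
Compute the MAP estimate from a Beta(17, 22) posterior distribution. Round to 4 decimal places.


MAP = mode of Beta distribution
= (alpha - 1)/(alpha + beta - 2)
= (17-1)/(17+22-2)
= 16/37 = 0.4324

0.4324


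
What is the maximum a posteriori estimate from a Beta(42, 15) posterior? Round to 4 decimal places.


The MAP estimate equals the mode of the distribution.
Mode of Beta(a,b) = (a-1)/(a+b-2)
= 41/55
= 0.7455

0.7455


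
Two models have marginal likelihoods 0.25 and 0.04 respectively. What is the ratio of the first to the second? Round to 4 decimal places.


Evidence ratio = 0.25 / 0.04
= 6.25

6.25


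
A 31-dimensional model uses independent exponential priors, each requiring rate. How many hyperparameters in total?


Per parameter: 1 (rate).
Total = 31 * 1 = 31

31


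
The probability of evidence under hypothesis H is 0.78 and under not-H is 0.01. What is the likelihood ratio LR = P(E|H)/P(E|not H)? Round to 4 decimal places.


LR = 0.78 / 0.01
= 78.0

78.0


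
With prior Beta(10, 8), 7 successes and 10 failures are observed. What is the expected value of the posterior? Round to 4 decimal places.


Posterior = Beta(17, 18)
E[theta] = alpha/(alpha+beta)
= 17/35 = 0.4857

0.4857


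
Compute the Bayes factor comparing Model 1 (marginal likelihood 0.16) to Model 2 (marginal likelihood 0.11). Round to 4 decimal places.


BF12 = marginal likelihood of M1 / marginal likelihood of M2
= 0.16/0.11
= 1.4545

1.4545


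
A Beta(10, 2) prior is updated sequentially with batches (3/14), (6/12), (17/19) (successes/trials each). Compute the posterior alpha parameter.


Sequential conjugate updating is equivalent to a single batch update.
Total successes across all batches = 26
alpha_posterior = alpha_prior + total_successes = 10 + 26
= 36

36


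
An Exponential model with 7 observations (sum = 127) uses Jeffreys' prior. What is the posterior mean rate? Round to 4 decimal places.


Posterior Gamma(7, 127)
E[lambda] = 7/127 = 0.0551

0.0551


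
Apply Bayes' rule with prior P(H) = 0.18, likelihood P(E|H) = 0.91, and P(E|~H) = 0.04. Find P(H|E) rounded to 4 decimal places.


Step 1: Compute marginal P(E) = P(E|H)P(H) + P(E|~H)P(~H)
= 0.91*0.18 + 0.04*0.82 = 0.1966
Step 2: P(H|E) = P(E|H)P(H)/P(E) = 0.1638/0.1966
= 0.8332

0.8332


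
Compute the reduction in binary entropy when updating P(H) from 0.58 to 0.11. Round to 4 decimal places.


H_before = -p*log2(p) - (1-p)*log2(1-p) for p=0.58: 0.9815
H_after for p=0.11: 0.4999
Reduction = 0.9815 - 0.4999 = 0.4815

0.4815


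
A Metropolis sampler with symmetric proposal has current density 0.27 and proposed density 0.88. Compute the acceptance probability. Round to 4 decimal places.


For symmetric proposals, acceptance = min(1, pi(x*)/pi(x))
= min(1, 0.88/0.27)
= min(1, 3.2593) = 1.0

1.0


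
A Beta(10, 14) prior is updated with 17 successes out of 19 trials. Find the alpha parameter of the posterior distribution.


In the Beta-Binomial conjugate update:
alpha_post = alpha_prior + successes
= 10 + 17
= 27

27


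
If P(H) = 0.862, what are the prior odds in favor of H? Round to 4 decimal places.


Prior odds = P(H) / (1 - P(H))
= 0.862 / 0.138
= 6.2464

6.2464


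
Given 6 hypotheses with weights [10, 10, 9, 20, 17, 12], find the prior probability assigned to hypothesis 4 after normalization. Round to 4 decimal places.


To normalize, divide each weight by the sum of all weights.
Sum = 78
Prior(H4) = 20/78 = 0.2564

0.2564


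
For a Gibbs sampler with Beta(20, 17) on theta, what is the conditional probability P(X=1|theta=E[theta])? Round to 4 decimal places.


E[theta] = 20/(20+17) = 0.5405
P(X=1|theta) = theta = 0.5405

0.5405


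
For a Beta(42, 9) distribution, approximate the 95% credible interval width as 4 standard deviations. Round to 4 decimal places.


Variance of Beta(a,b) = ab / ((a+b)^2 * (a+b+1))
= 42*9 / ((51)^2 * 52)
= 0.0028
SD = sqrt(0.0028) = 0.0529
Width = 4 * SD = 0.2115

0.2115


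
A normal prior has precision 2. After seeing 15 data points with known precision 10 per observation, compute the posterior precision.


In the conjugate normal model, precisions add:
tau_posterior = tau_prior + n * tau_data
= 2 + 15*10 = 152

152


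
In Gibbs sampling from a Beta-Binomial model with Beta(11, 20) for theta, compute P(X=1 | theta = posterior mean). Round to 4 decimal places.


Posterior mean = alpha/(alpha+beta) = 11/31 = 0.3548
P(X=1|theta=mean) = theta = 0.3548

0.3548


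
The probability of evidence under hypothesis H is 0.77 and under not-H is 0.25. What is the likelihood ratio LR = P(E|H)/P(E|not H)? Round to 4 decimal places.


LR = 0.77 / 0.25
= 3.08

3.08


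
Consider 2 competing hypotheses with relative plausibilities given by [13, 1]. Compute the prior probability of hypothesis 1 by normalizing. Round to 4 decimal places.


Sum of weights = 13 + 1 = 14
Normalized prior for H1 = 13 / 14
= 0.9286

0.9286


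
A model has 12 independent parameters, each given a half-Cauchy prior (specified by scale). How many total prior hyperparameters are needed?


Each half-Cauchy prior needs 1 hyperparameter (scale).
Total = 1 * 12 = 12

12


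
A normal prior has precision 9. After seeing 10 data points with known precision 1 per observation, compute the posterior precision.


In the conjugate normal model, precisions add:
tau_posterior = tau_prior + n * tau_data
= 9 + 10*1 = 19

19


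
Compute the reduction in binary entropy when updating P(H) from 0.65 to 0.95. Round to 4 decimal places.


H_before = -p*log2(p) - (1-p)*log2(1-p) for p=0.65: 0.9341
H_after for p=0.95: 0.2864
Reduction = 0.9341 - 0.2864 = 0.6477

0.6477


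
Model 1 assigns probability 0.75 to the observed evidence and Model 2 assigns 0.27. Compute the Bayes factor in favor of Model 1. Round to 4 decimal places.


BF = P(data|M1) / P(data|M2)
= 0.75 / 0.27 = 2.7778

2.7778


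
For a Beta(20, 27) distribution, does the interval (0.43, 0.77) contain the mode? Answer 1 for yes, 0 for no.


Mode of Beta(a,b) = (a-1)/(a+b-2)
= (20-1)/(20+27-2) = 0.4222
Check: 0.43 <= 0.4222 <= 0.77?
Result: 0

0


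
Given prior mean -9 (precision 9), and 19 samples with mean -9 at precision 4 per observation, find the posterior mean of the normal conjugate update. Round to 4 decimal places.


The posterior mean is a precision-weighted average of prior and data.
Post. prec. = 9 + 76 = 85
Post. mean = (-81 + -684)/85 = -765/85 = -9.0

-9.0


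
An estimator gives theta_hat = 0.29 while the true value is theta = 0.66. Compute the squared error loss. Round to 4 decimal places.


The squared error loss is (theta_hat - theta)^2
= (0.29 - 0.66)^2
= (-0.37)^2 = 0.1369

0.1369


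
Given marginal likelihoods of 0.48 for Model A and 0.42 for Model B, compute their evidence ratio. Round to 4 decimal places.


Ratio = ML(A) / ML(B) = 0.48/0.42
= 1.1429

1.1429


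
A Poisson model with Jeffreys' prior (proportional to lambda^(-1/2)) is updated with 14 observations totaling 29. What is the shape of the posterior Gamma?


Posterior = Gamma(0.5 + S, n)
= Gamma(0.5 + 29, 14)
Posterior shape = 0.5 + S = 0.5 + 29 = 29.5

29.5


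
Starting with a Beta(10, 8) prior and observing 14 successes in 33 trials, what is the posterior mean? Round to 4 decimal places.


Posterior parameters: alpha = 10 + 14 = 24
beta = 8 + 19 = 27
Posterior mean = alpha / (alpha + beta) = 24 / 51
= 0.4706

0.4706


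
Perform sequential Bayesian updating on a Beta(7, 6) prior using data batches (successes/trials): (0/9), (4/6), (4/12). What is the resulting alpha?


Accumulate successes: 8
Posterior alpha = prior alpha + sum of successes
= 7 + 8 = 15

15


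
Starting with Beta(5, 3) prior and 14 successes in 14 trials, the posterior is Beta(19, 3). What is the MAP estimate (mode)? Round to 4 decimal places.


The mode of Beta(a, b) when a > 1 and b > 1 is (a-1)/(a+b-2)
= (19 - 1) / (19 + 3 - 2)
= 18 / 20
= 0.9

0.9


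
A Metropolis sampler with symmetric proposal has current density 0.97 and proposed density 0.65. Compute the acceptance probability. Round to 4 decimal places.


For symmetric proposals, acceptance = min(1, pi(x*)/pi(x))
= min(1, 0.65/0.97)
= min(1, 0.6701) = 0.6701

0.6701


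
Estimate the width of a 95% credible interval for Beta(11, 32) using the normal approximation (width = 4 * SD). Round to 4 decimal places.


For Beta(a,b): Var = ab/((a+b)^2(a+b+1))
Var = 0.0043, SD = 0.0658
Approximate 95% CI width = 4 * 0.0658 = 0.2631

0.2631


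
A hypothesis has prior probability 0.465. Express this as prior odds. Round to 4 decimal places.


Odds = P(H) / P(not H) = 0.465 / 0.535
= 0.8692

0.8692


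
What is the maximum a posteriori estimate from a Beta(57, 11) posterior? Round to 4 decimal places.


The MAP estimate equals the mode of the distribution.
Mode of Beta(a,b) = (a-1)/(a+b-2)
= 56/66
= 0.8485

0.8485


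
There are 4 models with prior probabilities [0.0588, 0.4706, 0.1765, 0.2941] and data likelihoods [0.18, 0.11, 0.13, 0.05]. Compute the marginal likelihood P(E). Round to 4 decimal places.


P(E) = sum over models of P(M_i) * P(E|M_i)
= 0.0588*0.18 + 0.4706*0.11 + 0.1765*0.13 + 0.2941*0.05
= 0.1

0.1


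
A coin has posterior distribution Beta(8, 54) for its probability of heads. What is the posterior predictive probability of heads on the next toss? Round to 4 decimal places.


Posterior predictive = E[theta] = alpha/(alpha+beta)
= 8/62
= 0.129

0.129


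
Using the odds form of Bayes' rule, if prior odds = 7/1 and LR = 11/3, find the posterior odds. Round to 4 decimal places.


Bayes' rule in odds form: posterior odds = prior odds * LR
= (7 * 11) / (1 * 3)
= 77/3 = 25.6667

25.6667


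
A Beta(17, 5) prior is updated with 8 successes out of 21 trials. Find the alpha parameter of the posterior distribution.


In the Beta-Binomial conjugate update:
alpha_post = alpha_prior + successes
= 17 + 8
= 25

25


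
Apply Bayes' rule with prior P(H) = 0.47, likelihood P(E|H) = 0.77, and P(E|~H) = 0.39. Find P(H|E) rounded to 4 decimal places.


Step 1: Compute marginal P(E) = P(E|H)P(H) + P(E|~H)P(~H)
= 0.77*0.47 + 0.39*0.53 = 0.5686
Step 2: P(H|E) = P(E|H)P(H)/P(E) = 0.3619/0.5686
= 0.6365

0.6365


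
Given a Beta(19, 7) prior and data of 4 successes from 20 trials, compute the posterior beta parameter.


Number of failures = 20 - 4 = 16
Posterior beta = 7 + 16 = 23

23


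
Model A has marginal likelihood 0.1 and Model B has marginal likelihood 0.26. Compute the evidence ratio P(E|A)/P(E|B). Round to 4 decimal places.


Evidence ratio = P(E|A) / P(E|B)
= 0.1 / 0.26
= 0.3846

0.3846


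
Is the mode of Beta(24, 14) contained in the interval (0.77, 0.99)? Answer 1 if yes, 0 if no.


Mode = (a-1)/(a+b-2) = 23/36 = 0.6389
Interval: (0.77, 0.99)
Contains mode? 0

0


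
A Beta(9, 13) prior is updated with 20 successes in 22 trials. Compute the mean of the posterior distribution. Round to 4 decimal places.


After update: Beta(29, 15)
Mean = 29 / (29 + 15) = 29 / 44
= 0.6591

0.6591


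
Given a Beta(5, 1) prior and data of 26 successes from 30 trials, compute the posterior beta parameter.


Number of failures = 30 - 26 = 4
Posterior beta = 1 + 4 = 5

5


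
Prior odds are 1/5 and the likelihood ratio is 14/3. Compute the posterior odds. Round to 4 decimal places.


Posterior odds = prior odds * likelihood ratio
= (1/5) * (14/3)
= 14 / 15
= 0.9333

0.9333


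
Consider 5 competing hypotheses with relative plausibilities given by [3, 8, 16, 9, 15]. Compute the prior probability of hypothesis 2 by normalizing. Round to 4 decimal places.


Sum of weights = 3 + 8 + 16 + 9 + 15 = 51
Normalized prior for H2 = 8 / 51
= 0.1569

0.1569


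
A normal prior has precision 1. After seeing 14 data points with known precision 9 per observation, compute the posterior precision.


In the conjugate normal model, precisions add:
tau_posterior = tau_prior + n * tau_data
= 1 + 14*9 = 127

127


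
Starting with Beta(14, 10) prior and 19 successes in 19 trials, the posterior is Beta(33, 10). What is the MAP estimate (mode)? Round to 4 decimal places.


The mode of Beta(a, b) when a > 1 and b > 1 is (a-1)/(a+b-2)
= (33 - 1) / (33 + 10 - 2)
= 32 / 41
= 0.7805

0.7805


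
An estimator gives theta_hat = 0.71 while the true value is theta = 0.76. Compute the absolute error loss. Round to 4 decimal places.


The absolute error loss is |theta_hat - theta|
= |0.71 - 0.76|
= 0.05

0.05


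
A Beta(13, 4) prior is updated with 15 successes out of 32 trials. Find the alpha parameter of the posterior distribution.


In the Beta-Binomial conjugate update:
alpha_post = alpha_prior + successes
= 13 + 15
= 28

28


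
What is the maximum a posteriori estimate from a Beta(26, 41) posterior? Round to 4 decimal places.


The MAP estimate equals the mode of the distribution.
Mode of Beta(a,b) = (a-1)/(a+b-2)
= 25/65
= 0.3846

0.3846


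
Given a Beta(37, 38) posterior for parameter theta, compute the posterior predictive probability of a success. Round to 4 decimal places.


For a Beta-Bernoulli model, the predictive probability is the mean:
P(success) = 37/(37+38) = 37/75 = 0.4933

0.4933


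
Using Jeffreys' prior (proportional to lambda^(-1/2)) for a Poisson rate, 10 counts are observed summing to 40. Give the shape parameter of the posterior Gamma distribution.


Conjugate update: Gamma(prior_shape + S, prior_rate + n).
Prior shape = 0.5, prior rate = 0.
Posterior shape = 0.5 + S = 0.5 + 40 = 40.5

40.5


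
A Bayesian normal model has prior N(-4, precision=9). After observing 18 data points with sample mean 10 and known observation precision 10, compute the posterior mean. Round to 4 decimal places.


Posterior mean = (prior_precision * prior_mean + n * data_precision * data_mean) / (prior_precision + n * data_precision)
Numerator = 9*-4 + 18*10*10 = 1764
Denominator = 9 + 18*10 = 189
Posterior mean = 9.3333

9.3333


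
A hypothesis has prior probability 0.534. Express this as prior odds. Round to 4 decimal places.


Odds = P(H) / P(not H) = 0.534 / 0.466
= 1.1459

1.1459


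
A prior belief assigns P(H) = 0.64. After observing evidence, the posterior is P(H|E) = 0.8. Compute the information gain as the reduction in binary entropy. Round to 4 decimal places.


H(prior) = -0.64*log2(0.64) - 0.36*log2(0.36)
= 0.9427
H(post) = -0.8*log2(0.8) - 0.2*log2(0.2)
= 0.7219
IG = 0.9427 - 0.7219 = 0.2208

0.2208


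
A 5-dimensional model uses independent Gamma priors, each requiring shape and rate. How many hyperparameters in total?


Per parameter: 2 (shape and rate).
Total = 5 * 2 = 10

10


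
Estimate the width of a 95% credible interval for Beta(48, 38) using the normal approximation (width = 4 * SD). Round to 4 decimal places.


For Beta(a,b): Var = ab/((a+b)^2(a+b+1))
Var = 0.0028, SD = 0.0532
Approximate 95% CI width = 4 * 0.0532 = 0.213

0.213


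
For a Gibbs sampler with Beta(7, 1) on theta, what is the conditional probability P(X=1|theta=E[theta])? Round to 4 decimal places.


E[theta] = 7/(7+1) = 0.875
P(X=1|theta) = theta = 0.875

0.875


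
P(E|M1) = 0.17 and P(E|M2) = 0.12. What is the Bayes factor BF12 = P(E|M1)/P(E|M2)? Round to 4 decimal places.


Bayes factor BF12 = P(E|M1) / P(E|M2)
= 0.17 / 0.12
= 1.4167

1.4167


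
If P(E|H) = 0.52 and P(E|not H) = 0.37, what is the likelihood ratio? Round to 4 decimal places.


Likelihood ratio = P(E|H) / P(E|not H)
= 0.52 / 0.37
= 1.4054

1.4054


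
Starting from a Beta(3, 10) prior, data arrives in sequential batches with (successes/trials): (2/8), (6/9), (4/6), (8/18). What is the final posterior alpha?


In sequential Bayesian updating, we sum all successes.
Total successes = 20
Final alpha = 3 + 20 = 23

23


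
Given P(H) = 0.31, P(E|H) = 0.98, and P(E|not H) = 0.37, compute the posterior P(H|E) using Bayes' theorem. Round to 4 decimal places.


By Bayes' theorem: P(H|E) = P(E|H)*P(H) / P(E)
P(E) = P(E|H)*P(H) + P(E|not H)*P(not H)
P(E) = 0.98*0.31 + 0.37*0.69 = 0.5591
P(H|E) = 0.98*0.31 / 0.5591 = 0.5434

0.5434


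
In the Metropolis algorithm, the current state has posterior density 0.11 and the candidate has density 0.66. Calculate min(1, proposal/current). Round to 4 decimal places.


Ratio = 0.66/0.11 = 6.0
Acceptance probability = min(1, 6.0)
= 1.0

1.0


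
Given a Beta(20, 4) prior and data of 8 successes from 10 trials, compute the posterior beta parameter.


Number of failures = 10 - 8 = 2
Posterior beta = 4 + 2 = 6

6


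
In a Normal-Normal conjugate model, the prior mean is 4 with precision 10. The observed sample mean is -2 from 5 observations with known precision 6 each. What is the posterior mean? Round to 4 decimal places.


Posterior precision = tau0 + n*tau = 10 + 5*6 = 40
Posterior mean = (tau0*mu0 + n*tau*xbar) / posterior_precision
= (10*4 + 5*6*-2) / 40
= -20 / 40 = -0.5

-0.5


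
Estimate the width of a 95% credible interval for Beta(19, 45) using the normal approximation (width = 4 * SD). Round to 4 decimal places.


For Beta(a,b): Var = ab/((a+b)^2(a+b+1))
Var = 0.0032, SD = 0.0567
Approximate 95% CI width = 4 * 0.0567 = 0.2267

0.2267


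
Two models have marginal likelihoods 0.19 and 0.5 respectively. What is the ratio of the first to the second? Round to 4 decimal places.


Evidence ratio = 0.19 / 0.5
= 0.38

0.38


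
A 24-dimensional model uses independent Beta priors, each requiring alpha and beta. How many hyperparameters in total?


Per parameter: 2 (alpha and beta).
Total = 24 * 2 = 48

48


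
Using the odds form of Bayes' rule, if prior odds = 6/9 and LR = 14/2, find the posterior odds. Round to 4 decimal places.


Bayes' rule in odds form: posterior odds = prior odds * LR
= (6 * 14) / (9 * 2)
= 84/18 = 4.6667

4.6667


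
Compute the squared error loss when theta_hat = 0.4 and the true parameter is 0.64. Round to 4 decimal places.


L = (theta_hat - theta_true)^2
= (0.4 - 0.64)^2
= -0.24^2 = 0.0576

0.0576


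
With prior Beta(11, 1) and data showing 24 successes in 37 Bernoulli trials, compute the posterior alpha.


Conjugate update: alpha_posterior = alpha_prior + k
= 11 + 24 = 35

35


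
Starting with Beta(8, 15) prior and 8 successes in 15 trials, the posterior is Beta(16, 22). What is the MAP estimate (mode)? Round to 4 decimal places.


The mode of Beta(a, b) when a > 1 and b > 1 is (a-1)/(a+b-2)
= (16 - 1) / (16 + 22 - 2)
= 15 / 36
= 0.4167

0.4167


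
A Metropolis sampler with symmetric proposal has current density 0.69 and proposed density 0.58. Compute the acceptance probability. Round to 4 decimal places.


For symmetric proposals, acceptance = min(1, pi(x*)/pi(x))
= min(1, 0.58/0.69)
= min(1, 0.8406) = 0.8406

0.8406


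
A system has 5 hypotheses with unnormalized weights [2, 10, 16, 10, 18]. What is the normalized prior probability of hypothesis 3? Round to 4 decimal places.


The normalized prior is the weight divided by the total.
Total weight = 56
P(H3) = 16 / 56 = 0.2857

0.2857


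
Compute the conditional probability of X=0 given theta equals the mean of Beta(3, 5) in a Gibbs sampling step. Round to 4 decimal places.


Mean of Beta(3, 5) = 0.375
P(X=0 | theta=0.375) = 0.625

0.625


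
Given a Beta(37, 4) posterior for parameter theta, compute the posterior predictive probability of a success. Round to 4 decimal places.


For a Beta-Bernoulli model, the predictive probability is the mean:
P(success) = 37/(37+4) = 37/41 = 0.9024

0.9024


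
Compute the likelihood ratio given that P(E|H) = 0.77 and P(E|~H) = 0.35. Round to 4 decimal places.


LR = P(E|H) / P(E|~H)
= 0.77 / 0.35 = 2.2

2.2


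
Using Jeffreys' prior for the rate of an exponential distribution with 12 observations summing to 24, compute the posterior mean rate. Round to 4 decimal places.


Jeffreys' prior leads to posterior Gamma(12, 24).
Mean = 12/24 = 0.5

0.5


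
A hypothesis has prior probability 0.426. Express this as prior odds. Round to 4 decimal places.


Odds = P(H) / P(not H) = 0.426 / 0.574
= 0.7422

0.7422


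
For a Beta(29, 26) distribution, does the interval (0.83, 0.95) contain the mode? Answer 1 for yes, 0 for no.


Mode of Beta(a,b) = (a-1)/(a+b-2)
= (29-1)/(29+26-2) = 0.5283
Check: 0.83 <= 0.5283 <= 0.95?
Result: 0

0


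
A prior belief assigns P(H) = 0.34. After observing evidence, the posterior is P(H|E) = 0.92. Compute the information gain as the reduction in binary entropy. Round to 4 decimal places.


H(prior) = -0.34*log2(0.34) - 0.66*log2(0.66)
= 0.9248
H(post) = -0.92*log2(0.92) - 0.08*log2(0.08)
= 0.4022
IG = 0.9248 - 0.4022 = 0.5226

0.5226


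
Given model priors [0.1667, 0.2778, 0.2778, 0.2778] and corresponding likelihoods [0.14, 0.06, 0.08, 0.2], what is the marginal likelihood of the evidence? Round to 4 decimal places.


P(E) = sum_i P(M_i) P(E|M_i)
= 0.0233 + 0.0167 + 0.0222 + 0.0556
= 0.1178

0.1178


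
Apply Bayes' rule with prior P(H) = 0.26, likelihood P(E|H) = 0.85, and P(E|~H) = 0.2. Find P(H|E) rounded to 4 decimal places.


Step 1: Compute marginal P(E) = P(E|H)P(H) + P(E|~H)P(~H)
= 0.85*0.26 + 0.2*0.74 = 0.369
Step 2: P(H|E) = P(E|H)P(H)/P(E) = 0.221/0.369
= 0.5989

0.5989


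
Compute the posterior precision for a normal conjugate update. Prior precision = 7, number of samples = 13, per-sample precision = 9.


tau_post = tau_0 + n * tau
= 7 + 13 * 9 = 124

124


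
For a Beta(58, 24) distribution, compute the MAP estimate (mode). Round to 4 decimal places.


MAP = mode = (a-1)/(a+b-2)
= (58-1)/(58+24-2)
= 57/80 = 0.7125

0.7125


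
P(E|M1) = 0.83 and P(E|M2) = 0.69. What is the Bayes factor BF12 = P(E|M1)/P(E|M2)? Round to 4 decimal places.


Bayes factor BF12 = P(E|M1) / P(E|M2)
= 0.83 / 0.69
= 1.2029

1.2029


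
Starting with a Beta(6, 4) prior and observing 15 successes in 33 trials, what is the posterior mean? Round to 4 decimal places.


Posterior parameters: alpha = 6 + 15 = 21
beta = 4 + 18 = 22
Posterior mean = alpha / (alpha + beta) = 21 / 43
= 0.4884

0.4884


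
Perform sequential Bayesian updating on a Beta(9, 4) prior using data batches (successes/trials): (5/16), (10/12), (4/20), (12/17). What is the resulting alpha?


Accumulate successes: 31
Posterior alpha = prior alpha + sum of successes
= 9 + 31 = 40

40


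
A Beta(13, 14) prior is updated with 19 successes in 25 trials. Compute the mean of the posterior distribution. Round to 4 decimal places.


After update: Beta(32, 20)
Mean = 32 / (32 + 20) = 32 / 52
= 0.6154

0.6154


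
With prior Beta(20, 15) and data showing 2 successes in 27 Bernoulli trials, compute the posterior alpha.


Conjugate update: alpha_posterior = alpha_prior + k
= 20 + 2 = 22

22


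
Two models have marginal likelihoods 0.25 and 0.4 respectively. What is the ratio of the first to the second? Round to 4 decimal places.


Evidence ratio = 0.25 / 0.4
= 0.625

0.625


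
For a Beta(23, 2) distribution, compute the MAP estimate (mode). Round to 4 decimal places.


MAP = mode = (a-1)/(a+b-2)
= (23-1)/(23+2-2)
= 22/23 = 0.9565

0.9565


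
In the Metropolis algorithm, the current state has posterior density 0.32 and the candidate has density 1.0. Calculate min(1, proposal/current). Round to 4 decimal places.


Ratio = 1.0/0.32 = 3.125
Acceptance probability = min(1, 3.125)
= 1.0

1.0


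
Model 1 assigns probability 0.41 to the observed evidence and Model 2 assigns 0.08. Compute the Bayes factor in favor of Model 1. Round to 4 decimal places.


BF = P(data|M1) / P(data|M2)
= 0.41 / 0.08 = 5.125

5.125


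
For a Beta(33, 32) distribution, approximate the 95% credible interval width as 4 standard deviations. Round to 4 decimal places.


Variance of Beta(a,b) = ab / ((a+b)^2 * (a+b+1))
= 33*32 / ((65)^2 * 66)
= 0.0038
SD = sqrt(0.0038) = 0.0615
Width = 4 * SD = 0.2462

0.2462


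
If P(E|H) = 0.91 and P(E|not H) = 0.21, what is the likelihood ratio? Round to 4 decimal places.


Likelihood ratio = P(E|H) / P(E|not H)
= 0.91 / 0.21
= 4.3333

4.3333


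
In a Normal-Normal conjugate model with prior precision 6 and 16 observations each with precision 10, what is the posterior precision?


Posterior precision = prior precision + n * observation precision
= 6 + 16 * 10
= 6 + 160 = 166

166


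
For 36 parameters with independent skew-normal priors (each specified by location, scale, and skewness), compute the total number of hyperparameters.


A skew-normal prior has 3 hyperparameters per parameter.
Total = 36 * 3 = 108

108


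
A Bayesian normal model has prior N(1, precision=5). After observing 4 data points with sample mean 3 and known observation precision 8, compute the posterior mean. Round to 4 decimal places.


Posterior mean = (prior_precision * prior_mean + n * data_precision * data_mean) / (prior_precision + n * data_precision)
Numerator = 5*1 + 4*8*3 = 101
Denominator = 5 + 4*8 = 37
Posterior mean = 2.7297

2.7297


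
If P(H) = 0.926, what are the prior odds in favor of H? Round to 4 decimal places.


Prior odds = P(H) / (1 - P(H))
= 0.926 / 0.074
= 12.5135

12.5135


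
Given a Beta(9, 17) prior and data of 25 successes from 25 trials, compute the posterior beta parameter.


Number of failures = 25 - 25 = 0
Posterior beta = 17 + 0 = 17

17


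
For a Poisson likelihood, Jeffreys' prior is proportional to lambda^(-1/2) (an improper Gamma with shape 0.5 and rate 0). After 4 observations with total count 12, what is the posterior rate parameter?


Jeffreys' prior for Poisson is proportional to lambda^(-1/2).
Posterior is Gamma(0.5 + S, 0 + n) = Gamma(0.5 + 12, 4).
Posterior rate = 0 + n = 4

4.0


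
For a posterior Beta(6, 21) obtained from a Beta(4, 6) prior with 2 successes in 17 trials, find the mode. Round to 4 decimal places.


Mode = (alpha - 1) / (alpha + beta - 2)
= 5 / 25
= 0.2

0.2


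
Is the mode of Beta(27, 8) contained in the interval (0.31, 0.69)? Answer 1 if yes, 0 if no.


Mode = (a-1)/(a+b-2) = 26/33 = 0.7879
Interval: (0.31, 0.69)
Contains mode? 0

0


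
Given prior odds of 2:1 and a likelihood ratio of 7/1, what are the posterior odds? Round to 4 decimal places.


Posterior odds = prior odds * LR
Prior odds = 2/1 = 2.0
LR = 7/1 = 7.0
Posterior odds = 2.0 * 7.0 = 14.0

14.0


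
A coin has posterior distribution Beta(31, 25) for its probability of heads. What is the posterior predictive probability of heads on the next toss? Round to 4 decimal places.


Posterior predictive = E[theta] = alpha/(alpha+beta)
= 31/56
= 0.5536

0.5536


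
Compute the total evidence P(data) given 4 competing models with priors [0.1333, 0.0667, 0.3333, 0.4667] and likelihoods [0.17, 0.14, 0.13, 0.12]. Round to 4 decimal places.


Marginal likelihood = sum P(model_i) * P(data|model_i)
Model 1: 0.1333 * 0.17 = 0.0227
Model 2: 0.0667 * 0.14 = 0.0093
Model 3: 0.3333 * 0.13 = 0.0433
Model 4: 0.4667 * 0.12 = 0.056
Total = 0.1313

0.1313


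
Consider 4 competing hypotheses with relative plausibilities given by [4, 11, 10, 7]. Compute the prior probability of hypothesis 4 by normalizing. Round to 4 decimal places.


Sum of weights = 4 + 11 + 10 + 7 = 32
Normalized prior for H4 = 7 / 32
= 0.2188

0.2188


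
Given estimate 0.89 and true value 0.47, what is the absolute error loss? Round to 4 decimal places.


Absolute error = |estimate - true|
= |0.42| = 0.42

0.42


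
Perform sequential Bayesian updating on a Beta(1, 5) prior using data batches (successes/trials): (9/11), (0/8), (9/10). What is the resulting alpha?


Accumulate successes: 18
Posterior alpha = prior alpha + sum of successes
= 1 + 18 = 19

19


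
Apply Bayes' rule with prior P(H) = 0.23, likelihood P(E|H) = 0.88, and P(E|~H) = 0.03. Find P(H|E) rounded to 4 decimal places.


Step 1: Compute marginal P(E) = P(E|H)P(H) + P(E|~H)P(~H)
= 0.88*0.23 + 0.03*0.77 = 0.2255
Step 2: P(H|E) = P(E|H)P(H)/P(E) = 0.2024/0.2255
= 0.8976

0.8976
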